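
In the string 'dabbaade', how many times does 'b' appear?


Scanning 'dabbaade' for 'b':
  Position 2: 'b' -> MATCH (count: 1)
  Position 3: 'b' -> MATCH (count: 2)
Total occurrences of 'b': 2

2


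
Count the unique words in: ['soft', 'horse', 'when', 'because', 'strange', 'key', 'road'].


Listing all tokens and tracking unique types:
  Token 1: 'soft' -> NEW (unique so far: 1)
  Token 2: 'horse' -> NEW (unique so far: 2)
  Token 3: 'when' -> NEW (unique so far: 3)
  Token 4: 'because' -> NEW (unique so far: 4)
  Token 5: 'strange' -> NEW (unique so far: 5)
  Token 6: 'key' -> NEW (unique so far: 6)
  Token 7: 'road' -> NEW (unique so far: 7)
Unique types: ('because', 'horse', 'key', 'road', 'soft', 'strange', 'when')
Vocabulary size: 7

7


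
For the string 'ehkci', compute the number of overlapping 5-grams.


String 'ehkci' has length L = 5.
Number of overlapping n-grams = L - n + 1
Substituting: 5 - 5 + 1 = 1

1


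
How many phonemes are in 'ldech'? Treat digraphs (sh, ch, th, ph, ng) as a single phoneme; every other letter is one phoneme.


Parsing 'ldech' greedily, digraphs first:
  'l' -> consonant phoneme (phonemes so far: 1)
  'd' -> consonant phoneme (phonemes so far: 2)
  'e' -> vowel phoneme (phonemes so far: 3)
  'ch' -> digraph (1 consonant phoneme) (phonemes so far: 4)
Total phonemes: 4

4


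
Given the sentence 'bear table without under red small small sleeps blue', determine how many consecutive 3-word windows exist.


Word trigrams from [9] words:
  Trigram 1: (bear table without)
  Trigram 2: (table without under)
  Trigram 3: (without under red)
  Trigram 4: (under red small)
  Trigram 5: (red small small)
  Trigram 6: (small small sleeps)
  Trigram 7: (small sleeps blue)
Total word trigrams: 9 - 2 = 7

7


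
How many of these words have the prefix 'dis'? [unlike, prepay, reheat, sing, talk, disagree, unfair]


Checking each word for prefix 'dis':
  'unlike' -> no (count: 0)
  'prepay' -> no (count: 0)
  'reheat' -> no (count: 0)
  'sing' -> no (count: 0)
  'talk' -> no (count: 0)
  'disagree' -> YES, starts with 'dis' (count: 1)
  'unfair' -> no (count: 1)
Total with prefix 'dis': 1

1


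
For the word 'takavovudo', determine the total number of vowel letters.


Scanning each character of 'takavovudo':
  Position 1: 't' -> consonant (running count: 0)
  Position 2: 'a' -> vowel (running count: 1)
  Position 3: 'k' -> consonant (running count: 1)
  Position 4: 'a' -> vowel (running count: 2)
  Position 5: 'v' -> consonant (running count: 2)
  Position 6: 'o' -> vowel (running count: 3)
  Position 7: 'v' -> consonant (running count: 3)
  Position 8: 'u' -> vowel (running count: 4)
  Position 9: 'd' -> consonant (running count: 4)
  Position 10: 'o' -> vowel (running count: 5)
Total vowels: 5

5


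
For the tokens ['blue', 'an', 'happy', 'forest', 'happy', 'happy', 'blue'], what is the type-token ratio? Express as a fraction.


Tokens: 7
Unique types: ('an', 'blue', 'forest', 'happy') = 4
TTR = 4/7
Already in lowest terms.

4/7


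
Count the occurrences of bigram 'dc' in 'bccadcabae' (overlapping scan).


Scanning 'bccadcabae' for bigram 'dc':
  Position 0: 'bc' -> no
  Position 1: 'cc' -> no
  Position 2: 'ca' -> no
  Position 3: 'ad' -> no
  Position 4: 'dc' -> MATCH
  Position 5: 'ca' -> no
  Position 6: 'ab' -> no
  Position 7: 'ba' -> no
  Position 8: 'ae' -> no
Total matches: 1

1


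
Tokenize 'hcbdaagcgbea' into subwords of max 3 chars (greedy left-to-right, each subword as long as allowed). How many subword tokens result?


'hcbdaagcgbea' has 12 characters.
Chunking with max size 3:
  Chunk 1: 'hcb' (positions 0-2)
  Chunk 2: 'daa' (positions 3-5)
  Chunk 3: 'gcg' (positions 6-8)
  Chunk 4: 'bea' (positions 9-11)
Total chunks: ceil(12 / 3) = 4

4


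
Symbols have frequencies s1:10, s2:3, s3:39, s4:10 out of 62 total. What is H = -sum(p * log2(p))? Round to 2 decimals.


Computing entropy H = -sum(p_i * log2(p_i)):
  s1: p = 10/62 = 0.1613, -p*log2(p) = 0.4246
  s2: p = 3/62 = 0.0484, -p*log2(p) = 0.2114
  s3: p = 39/62 = 0.6290, -p*log2(p) = 0.4207
  s4: p = 10/62 = 0.1613, -p*log2(p) = 0.4246
H = sum of terms = 1.4813
Rounded to 2 decimals: 1.48

1.48


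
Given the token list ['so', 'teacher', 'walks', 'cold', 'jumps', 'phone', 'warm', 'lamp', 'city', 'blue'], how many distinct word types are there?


Listing all tokens and tracking unique types:
  Token 1: 'so' -> NEW (unique so far: 1)
  Token 2: 'teacher' -> NEW (unique so far: 2)
  Token 3: 'walks' -> NEW (unique so far: 3)
  Token 4: 'cold' -> NEW (unique so far: 4)
  Token 5: 'jumps' -> NEW (unique so far: 5)
  Token 6: 'phone' -> NEW (unique so far: 6)
  Token 7: 'warm' -> NEW (unique so far: 7)
  Token 8: 'lamp' -> NEW (unique so far: 8)
  Token 9: 'city' -> NEW (unique so far: 9)
  Token 10: 'blue' -> NEW (unique so far: 10)
Unique types: ('blue', 'city', 'cold', 'jumps', 'lamp', 'phone', 'so', 'teacher', 'walks', 'warm')
Vocabulary size: 10

10


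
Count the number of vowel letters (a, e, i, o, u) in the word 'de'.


Scanning each character of 'de':
  Position 1: 'd' -> consonant (running count: 0)
  Position 2: 'e' -> vowel (running count: 1)
Total vowels: 1

1


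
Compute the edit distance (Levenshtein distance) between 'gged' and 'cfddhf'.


Building DP table for s1='gged' (len 4) and s2='cfddhf' (len 6):
       c  f  d  d  h  f
    0  1  2  3  4  5  6
  g 1  1  2  3  4  5  6
  g 2  2  2  3  4  5  6
  e 3  3  3  3  4  5  6
  d 4  4  4  3  3  4  5
Edit distance = dp[4][6] = 5

5


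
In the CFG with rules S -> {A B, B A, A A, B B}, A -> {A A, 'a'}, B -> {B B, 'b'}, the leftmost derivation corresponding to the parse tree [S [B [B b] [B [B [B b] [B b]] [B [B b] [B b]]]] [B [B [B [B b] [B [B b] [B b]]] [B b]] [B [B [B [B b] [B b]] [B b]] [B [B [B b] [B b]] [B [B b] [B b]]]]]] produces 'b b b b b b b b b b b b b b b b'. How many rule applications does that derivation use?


Every bracketed nonterminal node [X ...] in the tree is produced by exactly one rule application.
Reading the tree off as a leftmost derivation:
  Step 1: S  =>  B B   (applied S -> B B)
  Step 2: B B  =>  B B B   (applied B -> B B)
  Step 3: B B B  =>  b B B   (applied B -> b)
  Step 4: b B B  =>  b B B B   (applied B -> B B)
  Step 5: b B B B  =>  b B B B B   (applied B -> B B)
  Step 6: b B B B B  =>  b b B B B   (applied B -> b)
  Step 7: b b B B B  =>  b b b B B   (applied B -> b)
  Step 8: b b b B B  =>  b b b B B B   (applied B -> B B)
  Step 9: b b b B B B  =>  b b b b B B   (applied B -> b)
  Step 10: b b b b B B  =>  b b b b b B   (applied B -> b)
  Step 11: b b b b b B  =>  b b b b b B B   (applied B -> B B)
  Step 12: b b b b b B B  =>  b b b b b B B B   (applied B -> B B)
  Step 13: b b b b b B B B  =>  b b b b b B B B B   (applied B -> B B)
  Step 14: b b b b b B B B B  =>  b b b b b b B B B   (applied B -> b)
  Step 15: b b b b b b B B B  =>  b b b b b b B B B B   (applied B -> B B)
  Step 16: b b b b b b B B B B  =>  b b b b b b b B B B   (applied B -> b)
  Step 17: b b b b b b b B B B  =>  b b b b b b b b B B   (applied B -> b)
  Step 18: b b b b b b b b B B  =>  b b b b b b b b b B   (applied B -> b)
  Step 19: b b b b b b b b b B  =>  b b b b b b b b b B B   (applied B -> B B)
  Step 20: b b b b b b b b b B B  =>  b b b b b b b b b B B B   (applied B -> B B)
  Step 21: b b b b b b b b b B B B  =>  b b b b b b b b b B B B B   (applied B -> B B)
  Step 22: b b b b b b b b b B B B B  =>  b b b b b b b b b b B B B   (applied B -> b)
  Step 23: b b b b b b b b b b B B B  =>  b b b b b b b b b b b B B   (applied B -> b)
  Step 24: b b b b b b b b b b b B B  =>  b b b b b b b b b b b b B   (applied B -> b)
  Step 25: b b b b b b b b b b b b B  =>  b b b b b b b b b b b b B B   (applied B -> B B)
  Step 26: b b b b b b b b b b b b B B  =>  b b b b b b b b b b b b B B B   (applied B -> B B)
  Step 27: b b b b b b b b b b b b B B B  =>  b b b b b b b b b b b b b B B   (applied B -> b)
  Step 28: b b b b b b b b b b b b b B B  =>  b b b b b b b b b b b b b b B   (applied B -> b)
  Step 29: b b b b b b b b b b b b b b B  =>  b b b b b b b b b b b b b b B B   (applied B -> B B)
  Step 30: b b b b b b b b b b b b b b B B  =>  b b b b b b b b b b b b b b b B   (applied B -> b)
  Step 31: b b b b b b b b b b b b b b b B  =>  b b b b b b b b b b b b b b b b   (applied B -> b)
Final yield: b b b b b b b b b b b b b b b b
Total rewrite steps: 31

31


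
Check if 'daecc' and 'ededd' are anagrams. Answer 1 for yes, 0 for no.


Sort characters of 'daecc': 'accde'
Sort characters of 'ededd': 'dddee'
Sorted forms differ -> they are NOT anagrams
Result: 0

0


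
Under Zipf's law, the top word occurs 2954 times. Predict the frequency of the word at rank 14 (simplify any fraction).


Zipf's law: freq(rank) = f1 / rank
f1 = 2954, rank = 14
freq = 2954 / 14
= 211

211


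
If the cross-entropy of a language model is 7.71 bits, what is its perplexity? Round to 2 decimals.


Perplexity formula: PP = 2^H
H = 7.71
PP = 2^7.71
Decompose: 2^7.71 = 2^7 * 2^0.71
2^7 = 128, 2^0.71 ~ 1.6358041
PP ~ 128 * 1.6358041 = 209.3829248
Rounded to 2 decimals: 209.38

209.38


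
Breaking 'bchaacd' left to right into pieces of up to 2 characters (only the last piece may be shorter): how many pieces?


'bchaacd' has 7 characters.
Chunking with max size 2:
  Chunk 1: 'bc' (positions 0-1)
  Chunk 2: 'ha' (positions 2-3)
  Chunk 3: 'ac' (positions 4-5)
  Chunk 4: 'd' (positions 6-6)
Total chunks: ceil(7 / 2) = 4

4


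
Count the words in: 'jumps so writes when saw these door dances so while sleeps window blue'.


Counting words by splitting on spaces:
  Word 1: 'jumps'
  Word 2: 'so'
  Word 3: 'writes'
  Word 4: 'when'
  Word 5: 'saw'
  Word 6: 'these'
  Word 7: 'door'
  Word 8: 'dances'
  Word 9: 'so'
  Word 10: 'while'
  Word 11: 'sleeps'
  Word 12: 'window'
  Word 13: 'blue'
Total words: 13

13


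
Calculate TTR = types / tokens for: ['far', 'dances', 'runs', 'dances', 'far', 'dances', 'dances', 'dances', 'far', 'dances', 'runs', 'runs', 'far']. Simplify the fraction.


Tokens: 13
Unique types: ('dances', 'far', 'runs') = 3
TTR = 3/13
Already in lowest terms.

3/13


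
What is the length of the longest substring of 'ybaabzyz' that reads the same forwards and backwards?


Scanning 'ybaabzyz' for palindromic substrings.
Substring at positions 1-4: 'baab'.
Check: reverse('baab') = 'baab' -> palindrome confirmed.
Neighbouring characters ('y' / 'z') break symmetry, so it cannot extend further.
No longer palindromic substring exists; longest length = 4

4


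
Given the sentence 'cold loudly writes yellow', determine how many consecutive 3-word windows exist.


Word trigrams from [4] words:
  Trigram 1: (cold loudly writes)
  Trigram 2: (loudly writes yellow)
Total word trigrams: 4 - 2 = 2

2


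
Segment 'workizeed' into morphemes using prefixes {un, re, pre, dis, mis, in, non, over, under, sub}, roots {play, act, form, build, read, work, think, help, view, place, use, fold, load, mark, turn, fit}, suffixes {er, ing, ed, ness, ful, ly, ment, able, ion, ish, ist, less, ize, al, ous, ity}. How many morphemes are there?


Segmenting 'workizeed' against the inventory:
  'work' -> root (morpheme 1)
  'ize' -> suffix (morpheme 2)
  'ed' -> suffix (morpheme 3)
Total morphemes: 3

3


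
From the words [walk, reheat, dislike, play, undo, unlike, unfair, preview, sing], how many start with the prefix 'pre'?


Checking each word for prefix 'pre':
  'walk' -> no (count: 0)
  'reheat' -> no (count: 0)
  'dislike' -> no (count: 0)
  'play' -> no (count: 0)
  'undo' -> no (count: 0)
  'unlike' -> no (count: 0)
  'unfair' -> no (count: 0)
  'preview' -> YES, starts with 'pre' (count: 1)
  'sing' -> no (count: 1)
Total with prefix 'pre': 1

1


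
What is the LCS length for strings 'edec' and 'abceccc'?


DP table for LCS of 'edec' and 'abceccc':
       a  b  c  e  c  c  c
    0  0  0  0  0  0  0  0
  e 0  0  0  0  1  1  1  1
  d 0  0  0  0  1  1  1  1
  e 0  0  0  0  1  1  1  1
  c 0  0  0  1  1  2  2  2
LCS: 'ec'
LCS length = 2

2


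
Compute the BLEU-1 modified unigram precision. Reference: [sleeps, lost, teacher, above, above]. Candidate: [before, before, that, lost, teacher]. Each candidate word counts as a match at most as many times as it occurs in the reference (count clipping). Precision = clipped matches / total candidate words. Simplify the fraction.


Reference word counts: {'above': 2, 'lost': 1, 'sleeps': 1, 'teacher': 1}
Checking each candidate word (with clipping):
  'before' -> not in reference -> no match (matches: 0)
  'before' -> not in reference -> no match (matches: 0)
  'that' -> not in reference -> no match (matches: 0)
  'lost' -> in reference (ref count 1, used 1/1) -> match (matches: 1)
  'teacher' -> in reference (ref count 1, used 1/1) -> match (matches: 2)
Clipped matches: 2, Candidate length: 5
Precision = 2/5

2/5


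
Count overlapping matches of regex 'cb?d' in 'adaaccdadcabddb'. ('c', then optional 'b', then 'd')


Pattern: cb?d means 'c', then optional 'b', then 'd'.
Scanning 'adaaccdadcabddb' position-by-position:
  Pos 0: window 'ada' -> no
  Pos 1: window 'daa' -> no
  Pos 2: window 'aac' -> no
  Pos 3: window 'acc' -> no
  Pos 4: window 'ccd' -> no
  Pos 5: window 'cda' -> MATCH
  Pos 6: window 'dad' -> no
  Pos 7: window 'adc' -> no
  Pos 8: window 'dca' -> no
  Pos 9: window 'cab' -> no
  Pos 10: window 'abd' -> no
  Pos 11: window 'bdd' -> no
  Pos 12: window 'ddb' -> no
  Pos 13: window 'db' -> no
  Pos 14: window 'b' -> no
Total matches: 1

1


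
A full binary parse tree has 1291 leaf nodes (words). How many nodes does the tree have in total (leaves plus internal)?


Leaf nodes (terminals): 1291
Internal nodes = n - 1 = 1291 - 1 = 1290
Total = leaves + internal = 1291 + 1290 = 2581

2581


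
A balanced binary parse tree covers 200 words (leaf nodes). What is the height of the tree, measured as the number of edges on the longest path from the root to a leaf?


In a balanced binary tree with n leaves the deepest leaf is ceil(log2(n)) edges below the root.
log2(200) = 7.6439
ceil(7.6439) = 8
height (edges) = 8

8


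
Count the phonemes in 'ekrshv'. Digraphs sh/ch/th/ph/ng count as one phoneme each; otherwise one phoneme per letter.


Parsing 'ekrshv' greedily, digraphs first:
  'e' -> vowel phoneme (phonemes so far: 1)
  'k' -> consonant phoneme (phonemes so far: 2)
  'r' -> consonant phoneme (phonemes so far: 3)
  'sh' -> digraph (1 consonant phoneme) (phonemes so far: 4)
  'v' -> consonant phoneme (phonemes so far: 5)
Total phonemes: 5

5


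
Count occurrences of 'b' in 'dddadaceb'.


Scanning 'dddadaceb' for 'b':
  Position 8: 'b' -> MATCH (count: 1)
Total occurrences of 'b': 1

1


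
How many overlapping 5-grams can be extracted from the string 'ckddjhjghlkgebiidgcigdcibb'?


String 'ckddjhjghlkgebiidgcigdcibb' has length L = 26.
Number of overlapping n-grams = L - n + 1
Substituting: 26 - 5 + 1 = 22

22


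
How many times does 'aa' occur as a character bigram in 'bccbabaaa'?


Scanning 'bccbabaaa' for bigram 'aa':
  Position 0: 'bc' -> no
  Position 1: 'cc' -> no
  Position 2: 'cb' -> no
  Position 3: 'ba' -> no
  Position 4: 'ab' -> no
  Position 5: 'ba' -> no
  Position 6: 'aa' -> MATCH
  Position 7: 'aa' -> MATCH
Total matches: 2

2


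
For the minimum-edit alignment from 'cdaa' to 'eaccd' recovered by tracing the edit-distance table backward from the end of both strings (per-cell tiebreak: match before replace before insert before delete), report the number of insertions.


Edit distance = 5. Backtracking from cell (4, 5) with preference match > replace > insert > delete,
then listing the resulting alignment 'cdaa' -> 'eaccd' left to right:
  Step 1: insert 'e' [insertion #1]
  Step 2: replace c->a
  Step 3: replace d->c
  Step 4: replace a->c
  Step 5: replace a->d
Total insertions: 1

1


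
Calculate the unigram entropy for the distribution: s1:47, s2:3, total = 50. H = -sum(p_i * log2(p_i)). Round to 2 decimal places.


Computing entropy H = -sum(p_i * log2(p_i)):
  s1: p = 47/50 = 0.9400, -p*log2(p) = 0.0839
  s2: p = 3/50 = 0.0600, -p*log2(p) = 0.2435
H = sum of terms = 0.3274
Rounded to 2 decimals: 0.33

0.33


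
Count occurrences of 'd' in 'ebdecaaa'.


Scanning 'ebdecaaa' for 'd':
  Position 2: 'd' -> MATCH (count: 1)
Total occurrences of 'd': 1

1


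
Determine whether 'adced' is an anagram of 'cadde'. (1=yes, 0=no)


Sort characters of 'adced': 'acdde'
Sort characters of 'cadde': 'acdde'
Sorted forms match -> they ARE anagrams
Result: 1

1


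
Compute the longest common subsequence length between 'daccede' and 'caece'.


DP table for LCS of 'daccede' and 'caece':
       c  a  e  c  e
    0  0  0  0  0  0
  d 0  0  0  0  0  0
  a 0  0  1  1  1  1
  c 0  1  1  1  2  2
  c 0  1  1  1  2  2
  e 0  1  1  2  2  3
  d 0  1  1  2  2  3
  e 0  1  1  2  2  3
LCS: 'ace'
LCS length = 3

3


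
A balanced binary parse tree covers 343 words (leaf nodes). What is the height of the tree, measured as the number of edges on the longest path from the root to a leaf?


In a balanced binary tree with n leaves the deepest leaf is ceil(log2(n)) edges below the root.
log2(343) = 8.4221
ceil(8.4221) = 9
height (edges) = 9

9


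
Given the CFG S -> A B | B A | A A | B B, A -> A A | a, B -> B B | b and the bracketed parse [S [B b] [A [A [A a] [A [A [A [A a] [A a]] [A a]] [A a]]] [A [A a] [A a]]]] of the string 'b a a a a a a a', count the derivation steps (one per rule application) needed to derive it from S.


Every bracketed nonterminal node [X ...] in the tree is produced by exactly one rule application.
Reading the tree off as a leftmost derivation:
  Step 1: S  =>  B A   (applied S -> B A)
  Step 2: B A  =>  b A   (applied B -> b)
  Step 3: b A  =>  b A A   (applied A -> A A)
  Step 4: b A A  =>  b A A A   (applied A -> A A)
  Step 5: b A A A  =>  b a A A   (applied A -> a)
  Step 6: b a A A  =>  b a A A A   (applied A -> A A)
  Step 7: b a A A A  =>  b a A A A A   (applied A -> A A)
  Step 8: b a A A A A  =>  b a A A A A A   (applied A -> A A)
  Step 9: b a A A A A A  =>  b a a A A A A   (applied A -> a)
  Step 10: b a a A A A A  =>  b a a a A A A   (applied A -> a)
  Step 11: b a a a A A A  =>  b a a a a A A   (applied A -> a)
  Step 12: b a a a a A A  =>  b a a a a a A   (applied A -> a)
  Step 13: b a a a a a A  =>  b a a a a a A A   (applied A -> A A)
  Step 14: b a a a a a A A  =>  b a a a a a a A   (applied A -> a)
  Step 15: b a a a a a a A  =>  b a a a a a a a   (applied A -> a)
Final yield: b a a a a a a a
Total rewrite steps: 15

15


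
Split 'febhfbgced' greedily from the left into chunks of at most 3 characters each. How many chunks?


'febhfbgced' has 10 characters.
Chunking with max size 3:
  Chunk 1: 'feb' (positions 0-2)
  Chunk 2: 'hfb' (positions 3-5)
  Chunk 3: 'gce' (positions 6-8)
  Chunk 4: 'd' (positions 9-9)
Total chunks: ceil(10 / 3) = 4

4


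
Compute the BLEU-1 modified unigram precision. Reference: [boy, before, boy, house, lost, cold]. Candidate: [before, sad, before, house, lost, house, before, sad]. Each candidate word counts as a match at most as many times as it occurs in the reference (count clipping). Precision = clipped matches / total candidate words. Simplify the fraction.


Reference word counts: {'before': 1, 'boy': 2, 'cold': 1, 'house': 1, 'lost': 1}
Checking each candidate word (with clipping):
  'before' -> in reference (ref count 1, used 1/1) -> match (matches: 1)
  'sad' -> not in reference -> no match (matches: 1)
  'before' -> ref count 1 already used up (1/1) -> clipped, no match (matches: 1)
  'house' -> in reference (ref count 1, used 1/1) -> match (matches: 2)
  'lost' -> in reference (ref count 1, used 1/1) -> match (matches: 3)
  'house' -> ref count 1 already used up (1/1) -> clipped, no match (matches: 3)
  'before' -> ref count 1 already used up (1/1) -> clipped, no match (matches: 3)
  'sad' -> not in reference -> no match (matches: 3)
Clipped matches: 3, Candidate length: 8
Precision = 3/8

3/8


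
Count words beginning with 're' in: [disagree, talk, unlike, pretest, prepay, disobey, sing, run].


Checking each word for prefix 're':
  'disagree' -> no (count: 0)
  'talk' -> no (count: 0)
  'unlike' -> no (count: 0)
  'pretest' -> no (count: 0)
  'prepay' -> no (count: 0)
  'disobey' -> no (count: 0)
  'sing' -> no (count: 0)
  'run' -> no (count: 0)
Total with prefix 're': 0

0


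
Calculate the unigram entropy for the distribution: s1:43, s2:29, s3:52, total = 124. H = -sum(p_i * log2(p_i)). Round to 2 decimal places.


Computing entropy H = -sum(p_i * log2(p_i)):
  s1: p = 43/124 = 0.3468, -p*log2(p) = 0.5298
  s2: p = 29/124 = 0.2339, -p*log2(p) = 0.4902
  s3: p = 52/124 = 0.4194, -p*log2(p) = 0.5258
H = sum of terms = 1.5458
Rounded to 2 decimals: 1.55

1.55


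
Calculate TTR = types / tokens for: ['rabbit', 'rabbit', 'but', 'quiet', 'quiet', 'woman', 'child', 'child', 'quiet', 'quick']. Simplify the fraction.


Tokens: 10
Unique types: ('but', 'child', 'quick', 'quiet', 'rabbit', 'woman') = 6
TTR = 6/10
Simplify: divide both by 2 -> 3/5
TTR = 3/5

3/5


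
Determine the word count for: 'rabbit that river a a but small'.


Counting words by splitting on spaces:
  Word 1: 'rabbit'
  Word 2: 'that'
  Word 3: 'river'
  Word 4: 'a'
  Word 5: 'a'
  Word 6: 'but'
  Word 7: 'small'
Total words: 7

7


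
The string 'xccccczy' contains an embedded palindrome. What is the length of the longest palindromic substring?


Scanning 'xccccczy' for palindromic substrings.
Substring at positions 1-5: 'ccccc'.
Check: reverse('ccccc') = 'ccccc' -> palindrome confirmed.
Neighbouring characters ('x' / 'z') break symmetry, so it cannot extend further.
No longer palindromic substring exists; longest length = 5

5


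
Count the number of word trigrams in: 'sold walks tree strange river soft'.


Word trigrams from [6] words:
  Trigram 1: (sold walks tree)
  Trigram 2: (walks tree strange)
  Trigram 3: (tree strange river)
  Trigram 4: (strange river soft)
Total word trigrams: 6 - 2 = 4

4


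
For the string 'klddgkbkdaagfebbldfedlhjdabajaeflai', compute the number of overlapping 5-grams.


String 'klddgkbkdaagfebbldfedlhjdabajaeflai' has length L = 35.
Number of overlapping n-grams = L - n + 1
Substituting: 35 - 5 + 1 = 31

31


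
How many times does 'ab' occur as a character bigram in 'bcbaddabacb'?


Scanning 'bcbaddabacb' for bigram 'ab':
  Position 0: 'bc' -> no
  Position 1: 'cb' -> no
  Position 2: 'ba' -> no
  Position 3: 'ad' -> no
  Position 4: 'dd' -> no
  Position 5: 'da' -> no
  Position 6: 'ab' -> MATCH
  Position 7: 'ba' -> no
  Position 8: 'ac' -> no
  Position 9: 'cb' -> no
Total matches: 1

1


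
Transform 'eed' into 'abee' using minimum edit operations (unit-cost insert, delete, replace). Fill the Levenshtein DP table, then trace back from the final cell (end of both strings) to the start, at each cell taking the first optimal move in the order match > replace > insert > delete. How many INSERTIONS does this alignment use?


Edit distance = 3. Backtracking from cell (3, 4) with preference match > replace > insert > delete,
then listing the resulting alignment 'eed' -> 'abee' left to right:
  Step 1: insert 'a' [insertion #1]
  Step 2: replace e->b
  Step 3: keep 'e'
  Step 4: replace d->e
Total insertions: 1

1


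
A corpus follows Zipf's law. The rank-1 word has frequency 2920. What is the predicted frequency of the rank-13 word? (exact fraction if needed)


Zipf's law: freq(rank) = f1 / rank
f1 = 2920, rank = 13
freq = 2920 / 13
GCD(2920, 13) = 1
Simplified: 2920/13

2920/13


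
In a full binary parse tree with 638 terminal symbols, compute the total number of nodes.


Leaf nodes (terminals): 638
Internal nodes = n - 1 = 638 - 1 = 637
Total = leaves + internal = 638 + 637 = 1275

1275


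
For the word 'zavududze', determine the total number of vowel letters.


Scanning each character of 'zavududze':
  Position 1: 'z' -> consonant (running count: 0)
  Position 2: 'a' -> vowel (running count: 1)
  Position 3: 'v' -> consonant (running count: 1)
  Position 4: 'u' -> vowel (running count: 2)
  Position 5: 'd' -> consonant (running count: 2)
  Position 6: 'u' -> vowel (running count: 3)
  Position 7: 'd' -> consonant (running count: 3)
  Position 8: 'z' -> consonant (running count: 3)
  Position 9: 'e' -> vowel (running count: 4)
Total vowels: 4

4


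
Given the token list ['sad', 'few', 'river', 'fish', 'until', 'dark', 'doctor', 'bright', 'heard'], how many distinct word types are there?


Listing all tokens and tracking unique types:
  Token 1: 'sad' -> NEW (unique so far: 1)
  Token 2: 'few' -> NEW (unique so far: 2)
  Token 3: 'river' -> NEW (unique so far: 3)
  Token 4: 'fish' -> NEW (unique so far: 4)
  Token 5: 'until' -> NEW (unique so far: 5)
  Token 6: 'dark' -> NEW (unique so far: 6)
  Token 7: 'doctor' -> NEW (unique so far: 7)
  Token 8: 'bright' -> NEW (unique so far: 8)
  Token 9: 'heard' -> NEW (unique so far: 9)
Unique types: ('bright', 'dark', 'doctor', 'few', 'fish', 'heard', 'river', 'sad', 'until')
Vocabulary size: 9

9


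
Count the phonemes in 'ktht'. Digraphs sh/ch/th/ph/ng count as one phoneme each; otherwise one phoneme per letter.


Parsing 'ktht' greedily, digraphs first:
  'k' -> consonant phoneme (phonemes so far: 1)
  'th' -> digraph (1 consonant phoneme) (phonemes so far: 2)
  't' -> consonant phoneme (phonemes so far: 3)
Total phonemes: 3

3


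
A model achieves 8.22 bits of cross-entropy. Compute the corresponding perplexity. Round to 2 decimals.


Perplexity formula: PP = 2^H
H = 8.22
PP = 2^8.22
Decompose: 2^8.22 = 2^8 * 2^0.22
2^8 = 256, 2^0.22 ~ 1.1647336
PP ~ 256 * 1.1647336 = 298.1718016
Rounded to 2 decimals: 298.17

298.17


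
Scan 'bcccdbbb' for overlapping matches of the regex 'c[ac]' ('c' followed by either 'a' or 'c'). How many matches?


Pattern: c[ac] means 'c' followed by either 'a' or 'c'.
Scanning 'bcccdbbb' position-by-position:
  Pos 0: window 'bc' -> no
  Pos 1: window 'cc' -> MATCH
  Pos 2: window 'cc' -> MATCH
  Pos 3: window 'cd' -> no
  Pos 4: window 'db' -> no
  Pos 5: window 'bb' -> no
  Pos 6: window 'bb' -> no
  Pos 7: window 'b' -> no
Total matches: 2

2


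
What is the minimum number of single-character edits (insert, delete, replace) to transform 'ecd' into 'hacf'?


Building DP table for s1='ecd' (len 3) and s2='hacf' (len 4):
       h  a  c  f
    0  1  2  3  4
  e 1  1  2  3  4
  c 2  2  2  2  3
  d 3  3  3  3  3
Edit distance = dp[3][4] = 3

3


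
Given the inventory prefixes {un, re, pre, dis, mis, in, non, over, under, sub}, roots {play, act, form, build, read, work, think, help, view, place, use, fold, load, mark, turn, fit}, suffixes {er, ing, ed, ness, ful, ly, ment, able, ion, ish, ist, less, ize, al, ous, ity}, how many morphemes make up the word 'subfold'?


Segmenting 'subfold' against the inventory:
  'sub' -> prefix (morpheme 1)
  'fold' -> root (morpheme 2)
Total morphemes: 2

2


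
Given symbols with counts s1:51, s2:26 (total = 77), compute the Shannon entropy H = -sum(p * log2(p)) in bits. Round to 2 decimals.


Computing entropy H = -sum(p_i * log2(p_i)):
  s1: p = 51/77 = 0.6623, -p*log2(p) = 0.3937
  s2: p = 26/77 = 0.3377, -p*log2(p) = 0.5289
H = sum of terms = 0.9226
Rounded to 2 decimals: 0.92

0.92


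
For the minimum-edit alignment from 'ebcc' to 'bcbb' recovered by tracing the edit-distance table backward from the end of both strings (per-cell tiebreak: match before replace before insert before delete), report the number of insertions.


Edit distance = 3. Backtracking from cell (4, 4) with preference match > replace > insert > delete,
then listing the resulting alignment 'ebcc' -> 'bcbb' left to right:
  Step 1: delete 'e'
  Step 2: keep 'b'
  Step 3: keep 'c'
  Step 4: insert 'b' [insertion #1]
  Step 5: replace c->b
Total insertions: 1

1


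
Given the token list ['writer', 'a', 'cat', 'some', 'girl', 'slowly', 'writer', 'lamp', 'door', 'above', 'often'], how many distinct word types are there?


Listing all tokens and tracking unique types:
  Token 1: 'writer' -> NEW (unique so far: 1)
  Token 2: 'a' -> NEW (unique so far: 2)
  Token 3: 'cat' -> NEW (unique so far: 3)
  Token 4: 'some' -> NEW (unique so far: 4)
  Token 5: 'girl' -> NEW (unique so far: 5)
  Token 6: 'slowly' -> NEW (unique so far: 6)
  Token 7: 'writer' -> duplicate (unique so far: 6)
  Token 8: 'lamp' -> NEW (unique so far: 7)
  Token 9: 'door' -> NEW (unique so far: 8)
  Token 10: 'above' -> NEW (unique so far: 9)
  Token 11: 'often' -> NEW (unique so far: 10)
Unique types: ('a', 'above', 'cat', 'door', 'girl', 'lamp', 'often', 'slowly', 'some', 'writer')
Vocabulary size: 10

10


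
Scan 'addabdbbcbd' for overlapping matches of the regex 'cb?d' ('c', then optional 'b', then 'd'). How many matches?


Pattern: cb?d means 'c', then optional 'b', then 'd'.
Scanning 'addabdbbcbd' position-by-position:
  Pos 0: window 'add' -> no
  Pos 1: window 'dda' -> no
  Pos 2: window 'dab' -> no
  Pos 3: window 'abd' -> no
  Pos 4: window 'bdb' -> no
  Pos 5: window 'dbb' -> no
  Pos 6: window 'bbc' -> no
  Pos 7: window 'bcb' -> no
  Pos 8: window 'cbd' -> MATCH
  Pos 9: window 'bd' -> no
  Pos 10: window 'd' -> no
Total matches: 1

1


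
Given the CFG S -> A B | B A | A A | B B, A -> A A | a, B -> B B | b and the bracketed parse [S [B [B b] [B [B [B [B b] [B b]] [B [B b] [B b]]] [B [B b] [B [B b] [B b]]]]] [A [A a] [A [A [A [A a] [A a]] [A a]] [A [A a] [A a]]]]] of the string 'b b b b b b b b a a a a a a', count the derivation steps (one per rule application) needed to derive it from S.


Every bracketed nonterminal node [X ...] in the tree is produced by exactly one rule application.
Reading the tree off as a leftmost derivation:
  Step 1: S  =>  B A   (applied S -> B A)
  Step 2: B A  =>  B B A   (applied B -> B B)
  Step 3: B B A  =>  b B A   (applied B -> b)
  Step 4: b B A  =>  b B B A   (applied B -> B B)
  Step 5: b B B A  =>  b B B B A   (applied B -> B B)
  Step 6: b B B B A  =>  b B B B B A   (applied B -> B B)
  Step 7: b B B B B A  =>  b b B B B A   (applied B -> b)
  Step 8: b b B B B A  =>  b b b B B A   (applied B -> b)
  Step 9: b b b B B A  =>  b b b B B B A   (applied B -> B B)
  Step 10: b b b B B B A  =>  b b b b B B A   (applied B -> b)
  Step 11: b b b b B B A  =>  b b b b b B A   (applied B -> b)
  Step 12: b b b b b B A  =>  b b b b b B B A   (applied B -> B B)
  Step 13: b b b b b B B A  =>  b b b b b b B A   (applied B -> b)
  Step 14: b b b b b b B A  =>  b b b b b b B B A   (applied B -> B B)
  Step 15: b b b b b b B B A  =>  b b b b b b b B A   (applied B -> b)
  Step 16: b b b b b b b B A  =>  b b b b b b b b A   (applied B -> b)
  Step 17: b b b b b b b b A  =>  b b b b b b b b A A   (applied A -> A A)
  Step 18: b b b b b b b b A A  =>  b b b b b b b b a A   (applied A -> a)
  Step 19: b b b b b b b b a A  =>  b b b b b b b b a A A   (applied A -> A A)
  Step 20: b b b b b b b b a A A  =>  b b b b b b b b a A A A   (applied A -> A A)
  Step 21: b b b b b b b b a A A A  =>  b b b b b b b b a A A A A   (applied A -> A A)
  Step 22: b b b b b b b b a A A A A  =>  b b b b b b b b a a A A A   (applied A -> a)
  Step 23: b b b b b b b b a a A A A  =>  b b b b b b b b a a a A A   (applied A -> a)
  Step 24: b b b b b b b b a a a A A  =>  b b b b b b b b a a a a A   (applied A -> a)
  Step 25: b b b b b b b b a a a a A  =>  b b b b b b b b a a a a A A   (applied A -> A A)
  Step 26: b b b b b b b b a a a a A A  =>  b b b b b b b b a a a a a A   (applied A -> a)
  Step 27: b b b b b b b b a a a a a A  =>  b b b b b b b b a a a a a a   (applied A -> a)
Final yield: b b b b b b b b a a a a a a
Total rewrite steps: 27

27


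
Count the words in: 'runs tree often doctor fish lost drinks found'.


Counting words by splitting on spaces:
  Word 1: 'runs'
  Word 2: 'tree'
  Word 3: 'often'
  Word 4: 'doctor'
  Word 5: 'fish'
  Word 6: 'lost'
  Word 7: 'drinks'
  Word 8: 'found'
Total words: 8

8


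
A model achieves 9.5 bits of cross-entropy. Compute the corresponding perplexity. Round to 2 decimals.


Perplexity formula: PP = 2^H
H = 9.5
PP = 2^9.5
Decompose: 2^9.5 = 2^9 * 2^0.5 = 2^9 * sqrt(2)
2^9 = 512, sqrt(2) ~ 1.4142136
PP ~ 512 * 1.4142136 = 724.0773632
Rounded to 2 decimals: 724.08

724.08


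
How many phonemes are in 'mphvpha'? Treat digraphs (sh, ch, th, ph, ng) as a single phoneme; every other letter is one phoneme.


Parsing 'mphvpha' greedily, digraphs first:
  'm' -> consonant phoneme (phonemes so far: 1)
  'ph' -> digraph (1 consonant phoneme) (phonemes so far: 2)
  'v' -> consonant phoneme (phonemes so far: 3)
  'ph' -> digraph (1 consonant phoneme) (phonemes so far: 4)
  'a' -> vowel phoneme (phonemes so far: 5)
Total phonemes: 5

5


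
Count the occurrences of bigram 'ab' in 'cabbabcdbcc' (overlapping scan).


Scanning 'cabbabcdbcc' for bigram 'ab':
  Position 0: 'ca' -> no
  Position 1: 'ab' -> MATCH
  Position 2: 'bb' -> no
  Position 3: 'ba' -> no
  Position 4: 'ab' -> MATCH
  Position 5: 'bc' -> no
  Position 6: 'cd' -> no
  Position 7: 'db' -> no
  Position 8: 'bc' -> no
  Position 9: 'cc' -> no
Total matches: 2

2


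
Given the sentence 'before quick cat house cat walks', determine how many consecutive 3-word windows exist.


Word trigrams from [6] words:
  Trigram 1: (before quick cat)
  Trigram 2: (quick cat house)
  Trigram 3: (cat house cat)
  Trigram 4: (house cat walks)
Total word trigrams: 6 - 2 = 4

4


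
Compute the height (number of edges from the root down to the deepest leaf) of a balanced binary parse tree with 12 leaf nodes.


In a balanced binary tree with n leaves the deepest leaf is ceil(log2(n)) edges below the root.
log2(12) = 3.5850
ceil(3.5850) = 4
height (edges) = 4

4


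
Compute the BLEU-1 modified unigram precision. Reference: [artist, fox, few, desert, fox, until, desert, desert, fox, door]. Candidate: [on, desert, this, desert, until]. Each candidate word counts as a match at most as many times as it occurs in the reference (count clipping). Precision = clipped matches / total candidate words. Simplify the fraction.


Reference word counts: {'artist': 1, 'desert': 3, 'door': 1, 'few': 1, 'fox': 3, 'until': 1}
Checking each candidate word (with clipping):
  'on' -> not in reference -> no match (matches: 0)
  'desert' -> in reference (ref count 3, used 1/3) -> match (matches: 1)
  'this' -> not in reference -> no match (matches: 1)
  'desert' -> in reference (ref count 3, used 2/3) -> match (matches: 2)
  'until' -> in reference (ref count 1, used 1/1) -> match (matches: 3)
Clipped matches: 3, Candidate length: 5
Precision = 3/5

3/5


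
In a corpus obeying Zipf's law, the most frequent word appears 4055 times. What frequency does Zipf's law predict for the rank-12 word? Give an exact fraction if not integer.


Zipf's law: freq(rank) = f1 / rank
f1 = 4055, rank = 12
freq = 4055 / 12
GCD(4055, 12) = 1
Simplified: 4055/12

4055/12


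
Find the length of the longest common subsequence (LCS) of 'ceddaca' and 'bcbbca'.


DP table for LCS of 'ceddaca' and 'bcbbca':
       b  c  b  b  c  a
    0  0  0  0  0  0  0
  c 0  0  1  1  1  1  1
  e 0  0  1  1  1  1  1
  d 0  0  1  1  1  1  1
  d 0  0  1  1  1  1  1
  a 0  0  1  1  1  1  2
  c 0  0  1  1  1  2  2
  a 0  0  1  1  1  2  3
LCS: 'cca'
LCS length = 3

3


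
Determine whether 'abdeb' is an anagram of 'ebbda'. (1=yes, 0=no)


Sort characters of 'abdeb': 'abbde'
Sort characters of 'ebbda': 'abbde'
Sorted forms match -> they ARE anagrams
Result: 1

1


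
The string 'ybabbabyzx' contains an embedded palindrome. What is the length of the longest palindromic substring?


Scanning 'ybabbabyzx' for palindromic substrings.
Substring at positions 0-7: 'ybabbaby'.
Check: reverse('ybabbaby') = 'ybabbaby' -> palindrome confirmed.
Neighbouring characters ('-' / 'z') break symmetry, so it cannot extend further.
No longer palindromic substring exists; longest length = 8

8


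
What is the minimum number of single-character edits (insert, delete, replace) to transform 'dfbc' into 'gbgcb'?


Building DP table for s1='dfbc' (len 4) and s2='gbgcb' (len 5):
       g  b  g  c  b
    0  1  2  3  4  5
  d 1  1  2  3  4  5
  f 2  2  2  3  4  5
  b 3  3  2  3  4  4
  c 4  4  3  3  3  4
Edit distance = dp[4][5] = 4

4


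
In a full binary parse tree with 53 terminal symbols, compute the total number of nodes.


Leaf nodes (terminals): 53
Internal nodes = n - 1 = 53 - 1 = 52
Total = leaves + internal = 53 + 52 = 105

105


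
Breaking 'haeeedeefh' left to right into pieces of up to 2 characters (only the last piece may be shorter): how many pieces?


'haeeedeefh' has 10 characters.
Chunking with max size 2:
  Chunk 1: 'ha' (positions 0-1)
  Chunk 2: 'ee' (positions 2-3)
  Chunk 3: 'ed' (positions 4-5)
  Chunk 4: 'ee' (positions 6-7)
  Chunk 5: 'fh' (positions 8-9)
Total chunks: ceil(10 / 2) = 5

5


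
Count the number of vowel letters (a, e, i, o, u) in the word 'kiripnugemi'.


Scanning each character of 'kiripnugemi':
  Position 1: 'k' -> consonant (running count: 0)
  Position 2: 'i' -> vowel (running count: 1)
  Position 3: 'r' -> consonant (running count: 1)
  Position 4: 'i' -> vowel (running count: 2)
  Position 5: 'p' -> consonant (running count: 2)
  Position 6: 'n' -> consonant (running count: 2)
  Position 7: 'u' -> vowel (running count: 3)
  Position 8: 'g' -> consonant (running count: 3)
  Position 9: 'e' -> vowel (running count: 4)
  Position 10: 'm' -> consonant (running count: 4)
  Position 11: 'i' -> vowel (running count: 5)
Total vowels: 5

5


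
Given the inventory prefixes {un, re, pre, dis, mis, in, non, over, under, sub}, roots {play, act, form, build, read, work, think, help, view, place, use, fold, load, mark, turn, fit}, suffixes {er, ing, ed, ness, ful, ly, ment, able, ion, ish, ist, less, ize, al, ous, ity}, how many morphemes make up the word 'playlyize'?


Segmenting 'playlyize' against the inventory:
  'play' -> root (morpheme 1)
  'ly' -> suffix (morpheme 2)
  'ize' -> suffix (morpheme 3)
Total morphemes: 3

3


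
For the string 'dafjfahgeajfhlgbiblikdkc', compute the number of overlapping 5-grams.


String 'dafjfahgeajfhlgbiblikdkc' has length L = 24.
Number of overlapping n-grams = L - n + 1
Substituting: 24 - 5 + 1 = 20

20


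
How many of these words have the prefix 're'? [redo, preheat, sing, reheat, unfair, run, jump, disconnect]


Checking each word for prefix 're':
  'redo' -> YES, starts with 're' (count: 1)
  'preheat' -> no (count: 1)
  'sing' -> no (count: 1)
  'reheat' -> YES, starts with 're' (count: 2)
  'unfair' -> no (count: 2)
  'run' -> no (count: 2)
  'jump' -> no (count: 2)
  'disconnect' -> no (count: 2)
Total with prefix 're': 2

2


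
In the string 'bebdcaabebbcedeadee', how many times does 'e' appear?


Scanning 'bebdcaabebbcedeadee' for 'e':
  Position 1: 'e' -> MATCH (count: 1)
  Position 8: 'e' -> MATCH (count: 2)
  Position 12: 'e' -> MATCH (count: 3)
  Position 14: 'e' -> MATCH (count: 4)
  Position 17: 'e' -> MATCH (count: 5)
  Position 18: 'e' -> MATCH (count: 6)
Total occurrences of 'e': 6

6


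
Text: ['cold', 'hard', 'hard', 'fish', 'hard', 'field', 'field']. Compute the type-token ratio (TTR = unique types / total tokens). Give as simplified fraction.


Tokens: 7
Unique types: ('cold', 'field', 'fish', 'hard') = 4
TTR = 4/7
Already in lowest terms.

4/7


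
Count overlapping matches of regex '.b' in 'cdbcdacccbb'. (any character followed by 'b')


Pattern: .b means any character followed by 'b'.
Scanning 'cdbcdacccbb' position-by-position:
  Pos 0: window 'cd' -> no
  Pos 1: window 'db' -> MATCH
  Pos 2: window 'bc' -> no
  Pos 3: window 'cd' -> no
  Pos 4: window 'da' -> no
  Pos 5: window 'ac' -> no
  Pos 6: window 'cc' -> no
  Pos 7: window 'cc' -> no
  Pos 8: window 'cb' -> MATCH
  Pos 9: window 'bb' -> MATCH
  Pos 10: window 'b' -> no
Total matches: 3

3


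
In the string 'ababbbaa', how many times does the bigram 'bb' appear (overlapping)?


Scanning 'ababbbaa' for bigram 'bb':
  Position 0: 'ab' -> no
  Position 1: 'ba' -> no
  Position 2: 'ab' -> no
  Position 3: 'bb' -> MATCH
  Position 4: 'bb' -> MATCH
  Position 5: 'ba' -> no
  Position 6: 'aa' -> no
Total matches: 2

2
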